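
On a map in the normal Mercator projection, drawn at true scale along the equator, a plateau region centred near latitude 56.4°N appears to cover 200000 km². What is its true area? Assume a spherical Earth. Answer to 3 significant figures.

Mercator is conformal, so the point scale is isotropic: h = k = sec φ = 1/cos φ.
Areal scale = k² = sec²φ = 1/cos²(56.4°) = 1/0.5534² = 3.265.
True area = apparent / (areal scale) = 200000 / 3.265 ≈ 61200 km².

61200 km²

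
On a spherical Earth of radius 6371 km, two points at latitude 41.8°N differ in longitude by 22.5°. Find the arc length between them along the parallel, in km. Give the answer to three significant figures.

1870 km

Arc length along a parallel = R cos φ · Δλ (with Δλ in radians).
= 6371 × cos 41.8° × (22.5° × π/180) = 6371 × 0.7455 × 0.3927 ≈ 1870 km.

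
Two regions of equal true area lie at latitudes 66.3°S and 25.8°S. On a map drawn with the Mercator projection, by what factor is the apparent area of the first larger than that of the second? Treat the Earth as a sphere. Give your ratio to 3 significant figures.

Mercator is conformal with k = sec φ, so areal scale = k² = sec²φ.
At 66.3°: sec²(66.3°) = 1/0.4019² = 6.190.
At 25.8°: sec²(25.8°) = 1/0.9003² = 1.234.
Ratio = 6.190/1.234 = cos²(25.8°)/cos²(66.3°) ≈ 5.02.

5.02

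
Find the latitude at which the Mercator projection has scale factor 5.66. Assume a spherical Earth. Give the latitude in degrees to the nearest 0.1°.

79.8°

Mercator scale is k = sec φ = 1/cos φ.
1/cos φ = 5.66  ⇒  cos φ = 0.1767  ⇒  φ = arccos(0.1767) ≈ 79.8°.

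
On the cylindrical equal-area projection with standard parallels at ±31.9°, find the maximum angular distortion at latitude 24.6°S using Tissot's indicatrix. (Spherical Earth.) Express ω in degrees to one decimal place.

Cylindrical equal-area (φ₀ = 31.9°): h = cos φ / cos 31.9° along meridians, k = cos 31.9° / cos φ along parallels; h·k = 1.
At 24.6°: h = 1.071, k = 0.9337; principal scales a = 1.071, b = 0.9337.
sin(ω/2) = (a − b)/(a + b) = 0.1373/2.005 = 0.06847, so ω = 2 arcsin(0.06847) ≈ 7.9°.

7.9°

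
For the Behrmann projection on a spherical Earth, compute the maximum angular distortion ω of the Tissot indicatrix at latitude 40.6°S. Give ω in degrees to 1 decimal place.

Behrmann is a cylindrical equal-area projection with standard parallels at ±30°. For cylindrical equal-area with standard parallel φ₀, h = cos φ / cos φ₀ and k = cos φ₀ / cos φ, so h·k = 1.
At 40.6°: h = 0.8767, k = 1.141; principal scales a = 1.141, b = 0.8767.
sin(ω/2) = (a − b)/(a + b) = 0.2639/2.017 = 0.1308, so ω = 2 arcsin(0.1308) ≈ 15.0°.

15.0°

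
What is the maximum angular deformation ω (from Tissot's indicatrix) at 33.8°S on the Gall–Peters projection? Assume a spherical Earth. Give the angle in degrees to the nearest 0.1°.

The Gall–Peters projection is cylindrical equal-area with φ₀ = 45°. Cylindrical equal-area (φ₀ = 45°): h = cos φ / cos 45° along meridians, k = cos 45° / cos φ along parallels; h·k = 1.
At 33.8°: h = 1.175, k = 0.8509; principal scales a = 1.175, b = 0.8509.
sin(ω/2) = (a − b)/(a + b) = 0.3243/2.026 = 0.1600, so ω = 2 arcsin(0.1600) ≈ 18.4°.

18.4°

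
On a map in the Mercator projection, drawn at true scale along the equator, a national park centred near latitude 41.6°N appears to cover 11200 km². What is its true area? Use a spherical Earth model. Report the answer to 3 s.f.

The Mercator projection is conformal; its linear scale factor is the same in every direction and equals sec φ = 1/cos φ.
Areal scale = k² = sec²φ = 1/cos²(41.6°) = 1/0.7478² = 1.788.
True area = apparent / (areal scale) = 11200 / 1.788 ≈ 6260 km².

6260 km²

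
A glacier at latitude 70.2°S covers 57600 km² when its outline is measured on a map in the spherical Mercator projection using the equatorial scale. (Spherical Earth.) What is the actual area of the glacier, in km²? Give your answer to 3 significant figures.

The Mercator projection is conformal; its linear scale factor is the same in every direction and equals sec φ = 1/cos φ.
Areal scale = k² = sec²φ = 1/cos²(70.2°) = 1/0.3387² = 8.715.
True area = apparent / (areal scale) = 57600 / 8.715 ≈ 6610 km².

6610 km²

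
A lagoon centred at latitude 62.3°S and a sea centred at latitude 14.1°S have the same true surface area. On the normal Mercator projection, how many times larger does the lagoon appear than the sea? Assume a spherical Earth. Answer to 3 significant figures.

4.35

Mercator areal scale is sec²φ.
At 62.3°: sec²(62.3°) = 1/0.4648² = 4.628.
At 14.1°: sec²(14.1°) = 1/0.9699² = 1.063.
Ratio = 4.628/1.063 = cos²(14.1°)/cos²(62.3°) ≈ 4.35.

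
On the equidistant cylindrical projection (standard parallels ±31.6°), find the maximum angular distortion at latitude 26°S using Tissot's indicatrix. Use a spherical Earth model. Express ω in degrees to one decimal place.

In the equirectangular projection with standard parallel φ₀ = 31.6° (x = Rλ cos φ₀, y = Rφ), meridians are true-scale (h = 1) and the parallel scale is k = cos φ₀ / cos φ.
At 26°: h = 1.000, k = 0.9476; principal scales a = 1.000, b = 0.9476.
sin(ω/2) = (a − b)/(a + b) = 0.05237/1.948 = 0.02689, so ω = 2 arcsin(0.02689) ≈ 3.1°.

3.1°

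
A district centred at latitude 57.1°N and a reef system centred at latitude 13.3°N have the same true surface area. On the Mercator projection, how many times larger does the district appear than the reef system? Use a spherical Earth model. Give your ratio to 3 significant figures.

Mercator is conformal with k = sec φ, so areal scale = k² = sec²φ.
At 57.1°: sec²(57.1°) = 1/0.5432² = 3.389.
At 13.3°: sec²(13.3°) = 1/0.9732² = 1.056.
Ratio = 3.389/1.056 = cos²(13.3°)/cos²(57.1°) ≈ 3.21.

3.21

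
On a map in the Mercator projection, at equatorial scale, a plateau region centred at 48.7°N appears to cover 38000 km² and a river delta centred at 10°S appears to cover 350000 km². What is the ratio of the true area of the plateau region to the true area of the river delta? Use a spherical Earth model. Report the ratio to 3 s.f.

On Mercator the areal scale is sec²φ, so true area = apparent × cos²φ.
True area of plateau region: 38000 × cos²(48.7°) = 38000 × 0.4356 = 16550 km².
True area of river delta: 350000 × cos²(10°) = 350000 × 0.9698 = 339400 km².
Ratio = 16550 / 339400 ≈ 0.0488.

0.0488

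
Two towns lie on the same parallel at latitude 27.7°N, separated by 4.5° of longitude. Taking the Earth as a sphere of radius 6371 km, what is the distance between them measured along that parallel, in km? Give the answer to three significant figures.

443 km

Arc length along a parallel = R cos φ · Δλ (with Δλ in radians).
= 6371 × cos 27.7° × (4.5° × π/180) = 6371 × 0.8854 × 0.07854 ≈ 443 km.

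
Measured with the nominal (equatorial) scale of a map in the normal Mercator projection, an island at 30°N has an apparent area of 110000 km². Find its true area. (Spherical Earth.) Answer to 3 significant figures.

82500 km²

The Mercator projection is conformal; its linear scale factor is the same in every direction and equals sec φ = 1/cos φ.
Areal scale = k² = sec²φ = 1/cos²(30°) = 1/0.8660² = 1.333.
True area = apparent / (areal scale) = 110000 / 1.333 ≈ 82500 km².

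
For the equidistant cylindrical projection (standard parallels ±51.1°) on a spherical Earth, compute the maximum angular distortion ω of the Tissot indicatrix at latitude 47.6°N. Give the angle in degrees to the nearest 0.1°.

4.1°

In the equirectangular projection with standard parallel φ₀ = 51.1° (x = Rλ cos φ₀, y = Rφ), meridians are true-scale (h = 1) and the parallel scale is k = cos φ₀ / cos φ.
At 47.6°: h = 1.000, k = 0.9313; principal scales a = 1.000, b = 0.9313.
sin(ω/2) = (a − b)/(a + b) = 0.06872/1.931 = 0.03558, so ω = 2 arcsin(0.03558) ≈ 4.1°.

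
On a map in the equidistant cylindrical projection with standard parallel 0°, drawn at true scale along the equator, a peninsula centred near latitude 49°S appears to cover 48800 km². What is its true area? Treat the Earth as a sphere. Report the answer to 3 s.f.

32000 km²

In the plate carrée (x = Rλ, y = Rφ), meridians are true-scale (h = 1) and parallels are stretched by k = sec φ.
Areal scale = h·k = 1 × sec φ; at 49°, h = 1.000, k = 1.524, so h·k = 1.524.
True area = apparent / (areal scale) = 48800 / 1.524 ≈ 32000 km².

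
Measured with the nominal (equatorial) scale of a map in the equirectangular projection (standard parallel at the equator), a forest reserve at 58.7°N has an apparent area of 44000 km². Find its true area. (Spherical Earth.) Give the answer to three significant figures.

In the plate carrée (x = Rλ, y = Rφ), meridians are true-scale (h = 1) and parallels are stretched by k = sec φ.
Areal scale = h·k = 1 × sec φ; at 58.7°, h = 1.000, k = 1.925, so h·k = 1.925.
True area = apparent / (areal scale) = 44000 / 1.925 ≈ 22900 km².

22900 km²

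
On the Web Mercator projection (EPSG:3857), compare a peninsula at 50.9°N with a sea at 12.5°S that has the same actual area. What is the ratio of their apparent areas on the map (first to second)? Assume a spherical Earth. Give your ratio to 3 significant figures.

Mercator areal scale is sec²φ.
At 50.9°: sec²(50.9°) = 1/0.6307² = 2.514.
At 12.5°: sec²(12.5°) = 1/0.9763² = 1.049.
Ratio = 2.514/1.049 = cos²(12.5°)/cos²(50.9°) ≈ 2.40.

2.40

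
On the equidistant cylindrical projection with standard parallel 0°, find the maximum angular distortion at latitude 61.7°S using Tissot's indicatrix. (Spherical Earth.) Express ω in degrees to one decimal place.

41.8°

For the equirectangular projection with φ₀ = 0 (plate carrée), h = 1 along meridians and k = sec φ along parallels.
At 61.7°: h = 1.000, k = 2.109; principal scales a = 2.109, b = 1.000.
sin(ω/2) = (a − b)/(a + b) = 1.109/3.109 = 0.3568, so ω = 2 arcsin(0.3568) ≈ 41.8°.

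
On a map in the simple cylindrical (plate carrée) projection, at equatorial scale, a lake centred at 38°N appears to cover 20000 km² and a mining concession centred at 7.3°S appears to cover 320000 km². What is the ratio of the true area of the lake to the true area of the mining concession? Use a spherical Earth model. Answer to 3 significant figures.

0.0497

On the plate carrée, areal scale = h·k = 1 × sec φ, so true area = apparent × cos φ.
True area of lake: 20000 × cos(38°) = 20000 × 0.7880 = 15760 km².
True area of mining concession: 320000 × cos(7.3°) = 320000 × 0.9919 = 317400 km².
Ratio = 15760 / 317400 ≈ 0.0497.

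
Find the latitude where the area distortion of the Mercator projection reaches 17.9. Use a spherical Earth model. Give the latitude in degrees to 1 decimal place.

76.3°

Mercator areal scale is sec²φ.
sec²φ = 17.9  ⇒  cos²φ = 0.05587  ⇒  cos φ = 0.2364.
φ = arccos(0.2364) ≈ 76.3°.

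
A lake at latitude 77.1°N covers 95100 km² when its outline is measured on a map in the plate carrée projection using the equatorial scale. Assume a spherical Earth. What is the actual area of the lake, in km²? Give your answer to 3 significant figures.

21200 km²

For the equirectangular projection with φ₀ = 0 (plate carrée), h = 1 along meridians and k = sec φ along parallels.
Areal scale = h·k = 1 × sec φ; at 77.1°, h = 1.000, k = 4.479, so h·k = 4.479.
True area = apparent / (areal scale) = 95100 / 4.479 ≈ 21200 km².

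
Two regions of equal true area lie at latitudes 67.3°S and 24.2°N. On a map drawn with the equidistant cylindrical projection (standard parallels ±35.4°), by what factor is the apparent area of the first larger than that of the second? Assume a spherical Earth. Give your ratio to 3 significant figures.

With standard parallel φ₀ = 35.4°, the equirectangular projection gives x = Rλ cos φ₀, y = Rφ, so h = 1 and k = cos 35.4° / cos φ.
Areal scale at 67.3°: h·k = 1.000 × 2.112 = 2.112.
Areal scale at 24.2°: h·k = 1.000 × 0.8937 = 0.8937.
Ratio = 2.112/0.8937 ≈ 2.36.

2.36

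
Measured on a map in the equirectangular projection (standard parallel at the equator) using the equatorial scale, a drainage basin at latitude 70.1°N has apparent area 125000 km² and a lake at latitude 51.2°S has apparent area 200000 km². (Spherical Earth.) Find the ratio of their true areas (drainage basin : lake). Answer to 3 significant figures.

0.340

On the plate carrée, areal scale = h·k = 1 × sec φ, so true area = apparent × cos φ.
True area of drainage basin: 125000 × cos(70.1°) = 125000 × 0.3404 = 42550 km².
True area of lake: 200000 × cos(51.2°) = 200000 × 0.6266 = 125300 km².
Ratio = 42550 / 125300 ≈ 0.340.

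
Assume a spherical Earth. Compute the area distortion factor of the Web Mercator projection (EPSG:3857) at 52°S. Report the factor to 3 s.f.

2.64

The Mercator projection is conformal; its linear scale factor is the same in every direction and equals sec φ = 1/cos φ.
Areal scale = k² = sec²φ = 1/cos²(52°) = 1/0.6157² = 2.638.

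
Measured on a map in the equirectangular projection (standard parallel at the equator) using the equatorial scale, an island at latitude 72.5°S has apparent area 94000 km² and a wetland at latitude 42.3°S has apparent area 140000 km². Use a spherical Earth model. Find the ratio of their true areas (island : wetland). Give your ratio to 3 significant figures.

Plate carrée has h = 1 and k = sec φ, giving areal scale sec φ; true area = (apparent area) · cos φ.
True area of island: 94000 × cos(72.5°) = 94000 × 0.3007 = 28270 km².
True area of wetland: 140000 × cos(42.3°) = 140000 × 0.7396 = 103500 km².
Ratio = 28270 / 103500 ≈ 0.273.

0.273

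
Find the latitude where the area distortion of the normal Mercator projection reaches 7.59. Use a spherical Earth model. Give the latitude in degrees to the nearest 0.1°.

68.7°

Mercator areal scale is sec²φ.
sec²φ = 7.59  ⇒  cos²φ = 0.1318  ⇒  cos φ = 0.3630.
φ = arccos(0.3630) ≈ 68.7°.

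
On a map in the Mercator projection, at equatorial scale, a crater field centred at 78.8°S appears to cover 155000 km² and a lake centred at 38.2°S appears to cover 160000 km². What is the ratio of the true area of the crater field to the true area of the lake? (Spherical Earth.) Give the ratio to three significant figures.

0.0592

Since Mercator area scale is 1/cos²φ, the true area equals the apparent area multiplied by cos²φ.
True area of crater field: 155000 × cos²(78.8°) = 155000 × 0.03773 = 5848 km².
True area of lake: 160000 × cos²(38.2°) = 160000 × 0.6176 = 98810 km².
Ratio = 5848 / 98810 ≈ 0.0592.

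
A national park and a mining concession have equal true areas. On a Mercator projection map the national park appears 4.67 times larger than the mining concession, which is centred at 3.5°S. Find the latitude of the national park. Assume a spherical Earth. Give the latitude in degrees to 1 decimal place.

62.5°

Mercator areal scale is sec²φ, so apparent-area ratio = sec²φ₁ / sec²φ₂ = cos²φ₂ / cos²φ₁.
cos²φ₂ / cos²φ₁ = 4.67  ⇒  cos φ₁ = cos 3.5° / √4.67 = 0.9981/2.161 = 0.4619.
φ₁ = arccos(0.4619) ≈ 62.5°.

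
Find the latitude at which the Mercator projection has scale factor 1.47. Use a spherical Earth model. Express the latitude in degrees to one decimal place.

47.1°

Mercator scale is k = sec φ = 1/cos φ.
1/cos φ = 1.47  ⇒  cos φ = 0.6803  ⇒  φ = arccos(0.6803) ≈ 47.1°.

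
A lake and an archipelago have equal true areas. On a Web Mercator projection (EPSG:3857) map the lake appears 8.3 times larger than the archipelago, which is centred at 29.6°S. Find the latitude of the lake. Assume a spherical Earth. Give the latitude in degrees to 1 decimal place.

72.4°

On Mercator, (apparent₁)/(apparent₂) = sec²φ₁ / sec²φ₂ when true areas are equal.
cos²φ₂ / cos²φ₁ = 8.3  ⇒  cos φ₁ = cos 29.6° / √8.3 = 0.8695/2.881 = 0.3018.
φ₁ = arccos(0.3018) ≈ 72.4°.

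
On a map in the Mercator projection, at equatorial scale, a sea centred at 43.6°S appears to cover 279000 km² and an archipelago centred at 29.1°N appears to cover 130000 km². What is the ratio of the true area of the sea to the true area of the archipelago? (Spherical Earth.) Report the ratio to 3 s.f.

1.47

Since Mercator area scale is 1/cos²φ, the true area equals the apparent area multiplied by cos²φ.
True area of sea: 279000 × cos²(43.6°) = 279000 × 0.5244 = 146300 km².
True area of archipelago: 130000 × cos²(29.1°) = 130000 × 0.7635 = 99250 km².
Ratio = 146300 / 99250 ≈ 1.47.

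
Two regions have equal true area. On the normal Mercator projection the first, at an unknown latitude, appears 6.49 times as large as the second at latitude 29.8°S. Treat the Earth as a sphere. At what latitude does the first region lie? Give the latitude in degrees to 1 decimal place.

On Mercator, (apparent₁)/(apparent₂) = sec²φ₁ / sec²φ₂ when true areas are equal.
cos²φ₂ / cos²φ₁ = 6.49  ⇒  cos φ₁ = cos 29.8° / √6.49 = 0.8678/2.548 = 0.3406.
φ₁ = arccos(0.3406) ≈ 70.1°.

70.1°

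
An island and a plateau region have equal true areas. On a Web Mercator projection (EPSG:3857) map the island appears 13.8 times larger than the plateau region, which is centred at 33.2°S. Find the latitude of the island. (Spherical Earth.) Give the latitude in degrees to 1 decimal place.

For equal true areas on Mercator, apparent areas scale as sec²φ, so the ratio is cos²φ₂ / cos²φ₁.
cos²φ₂ / cos²φ₁ = 13.8  ⇒  cos φ₁ = cos 33.2° / √13.8 = 0.8368/3.715 = 0.2252.
φ₁ = arccos(0.2252) ≈ 77.0°.

77.0°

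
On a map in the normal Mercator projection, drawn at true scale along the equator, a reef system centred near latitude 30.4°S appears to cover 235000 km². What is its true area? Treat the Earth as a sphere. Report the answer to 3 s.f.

175000 km²

For Mercator, h = k = sec φ (a conformal cylindrical projection has a single point scale, 1/cos φ).
Areal scale = k² = sec²φ = 1/cos²(30.4°) = 1/0.8625² = 1.344.
True area = apparent / (areal scale) = 235000 / 1.344 ≈ 175000 km².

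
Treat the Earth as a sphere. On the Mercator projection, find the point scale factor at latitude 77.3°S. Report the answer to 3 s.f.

4.55

For Mercator, h = k = sec φ (a conformal cylindrical projection has a single point scale, 1/cos φ).
k = 1/cos 77.3° = 1/0.2198 = 4.549.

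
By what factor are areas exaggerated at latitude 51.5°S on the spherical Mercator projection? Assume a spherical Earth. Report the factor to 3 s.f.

Mercator is conformal, so the point scale is isotropic: h = k = sec φ = 1/cos φ.
Areal scale = k² = sec²φ = 1/cos²(51.5°) = 1/0.6225² = 2.580.

2.58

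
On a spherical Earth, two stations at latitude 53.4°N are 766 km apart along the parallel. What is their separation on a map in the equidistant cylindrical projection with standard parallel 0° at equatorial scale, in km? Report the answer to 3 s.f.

Plate carrée maps x = Rλ, y = Rφ. The meridian scale is h = 1 and the parallel scale is k = 1/cos φ = sec φ.
Along the parallel, k = sec 53.4° = 1/0.5962 = 1.677.
Map distance = 766 × 1.677 ≈ 1280 km.

1280 km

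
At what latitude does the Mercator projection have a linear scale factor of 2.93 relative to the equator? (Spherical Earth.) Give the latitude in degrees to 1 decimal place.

70.0°

Mercator scale is k = sec φ = 1/cos φ.
1/cos φ = 2.93  ⇒  cos φ = 0.3413  ⇒  φ = arccos(0.3413) ≈ 70.0°.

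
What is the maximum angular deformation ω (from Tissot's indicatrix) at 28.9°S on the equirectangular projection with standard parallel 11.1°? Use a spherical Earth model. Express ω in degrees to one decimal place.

6.5°

With standard parallel φ₀ = 11.1°, the equirectangular projection gives x = Rλ cos φ₀, y = Rφ, so h = 1 and k = cos 11.1° / cos φ.
At 28.9°: h = 1.000, k = 1.121; principal scales a = 1.121, b = 1.000.
sin(ω/2) = (a − b)/(a + b) = 0.1209/2.121 = 0.05700, so ω = 2 arcsin(0.05700) ≈ 6.5°.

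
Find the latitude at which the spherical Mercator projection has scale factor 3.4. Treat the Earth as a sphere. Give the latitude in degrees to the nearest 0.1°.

72.9°

Mercator scale is k = sec φ = 1/cos φ.
1/cos φ = 3.4  ⇒  cos φ = 0.2941  ⇒  φ = arccos(0.2941) ≈ 72.9°.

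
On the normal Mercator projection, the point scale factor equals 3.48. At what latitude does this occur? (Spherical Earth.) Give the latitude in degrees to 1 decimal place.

Mercator scale is k = sec φ = 1/cos φ.
1/cos φ = 3.48  ⇒  cos φ = 0.2874  ⇒  φ = arccos(0.2874) ≈ 73.3°.

73.3°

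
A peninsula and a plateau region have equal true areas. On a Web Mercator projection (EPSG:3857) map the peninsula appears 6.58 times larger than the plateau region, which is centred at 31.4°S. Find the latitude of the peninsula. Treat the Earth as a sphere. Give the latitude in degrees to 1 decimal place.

On Mercator, (apparent₁)/(apparent₂) = sec²φ₁ / sec²φ₂ when true areas are equal.
cos²φ₂ / cos²φ₁ = 6.58  ⇒  cos φ₁ = cos 31.4° / √6.58 = 0.8536/2.565 = 0.3327.
φ₁ = arccos(0.3327) ≈ 70.6°.

70.6°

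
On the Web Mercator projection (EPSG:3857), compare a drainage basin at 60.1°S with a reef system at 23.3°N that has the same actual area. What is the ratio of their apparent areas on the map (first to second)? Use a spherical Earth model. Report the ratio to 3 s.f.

Mercator areal scale is sec²φ.
At 60.1°: sec²(60.1°) = 1/0.4985² = 4.024.
At 23.3°: sec²(23.3°) = 1/0.9184² = 1.185.
Ratio = 4.024/1.185 = cos²(23.3°)/cos²(60.1°) ≈ 3.39.

3.39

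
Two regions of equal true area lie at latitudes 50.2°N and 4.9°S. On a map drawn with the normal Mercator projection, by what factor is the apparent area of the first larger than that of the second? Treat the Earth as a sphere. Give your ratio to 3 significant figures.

2.42

On Mercator, area is exaggerated by sec²φ = 1/cos²φ.
At 50.2°: sec²(50.2°) = 1/0.6401² = 2.441.
At 4.9°: sec²(4.9°) = 1/0.9963² = 1.007.
Ratio = 2.441/1.007 = cos²(4.9°)/cos²(50.2°) ≈ 2.42.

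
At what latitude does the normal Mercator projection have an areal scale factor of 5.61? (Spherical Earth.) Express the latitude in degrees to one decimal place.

65.0°

Mercator areal scale is sec²φ.
sec²φ = 5.61  ⇒  cos²φ = 0.1783  ⇒  cos φ = 0.4222.
φ = arccos(0.4222) ≈ 65.0°.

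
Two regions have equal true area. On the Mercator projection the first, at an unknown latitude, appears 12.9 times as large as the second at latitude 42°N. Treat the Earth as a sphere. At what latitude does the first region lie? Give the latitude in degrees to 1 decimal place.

Mercator areal scale is sec²φ, so apparent-area ratio = sec²φ₁ / sec²φ₂ = cos²φ₂ / cos²φ₁.
cos²φ₂ / cos²φ₁ = 12.9  ⇒  cos φ₁ = cos 42° / √12.9 = 0.7431/3.592 = 0.2069.
φ₁ = arccos(0.2069) ≈ 78.1°.

78.1°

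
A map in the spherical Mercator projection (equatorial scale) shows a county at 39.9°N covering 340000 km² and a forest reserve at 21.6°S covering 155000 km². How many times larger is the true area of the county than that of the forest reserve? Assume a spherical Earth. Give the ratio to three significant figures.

1.49

Mercator's areal exaggeration is sec²φ; hence true area = (apparent area) · cos²φ.
True area of county: 340000 × cos²(39.9°) = 340000 × 0.5885 = 200100 km².
True area of forest reserve: 155000 × cos²(21.6°) = 155000 × 0.8645 = 134000 km².
Ratio = 200100 / 134000 ≈ 1.49.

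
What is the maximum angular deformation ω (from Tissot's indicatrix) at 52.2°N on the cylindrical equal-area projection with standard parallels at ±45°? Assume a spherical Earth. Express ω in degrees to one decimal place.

16.3°

For cylindrical equal-area with standard parallel φ₀, h = cos φ / cos φ₀ and k = cos φ₀ / cos φ, so h·k = 1.
At 52.2°: h = 0.8668, k = 1.154; principal scales a = 1.154, b = 0.8668.
sin(ω/2) = (a − b)/(a + b) = 0.2869/2.020 = 0.1420, so ω = 2 arcsin(0.1420) ≈ 16.3°.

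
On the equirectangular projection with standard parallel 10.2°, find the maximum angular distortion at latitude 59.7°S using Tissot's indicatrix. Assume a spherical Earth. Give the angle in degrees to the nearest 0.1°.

37.6°

The equidistant cylindrical projection with φ₀ = 10.2° has h = 1 (meridians true) and k = cos φ₀ / cos φ along parallels.
At 59.7°: h = 1.000, k = 1.951; principal scales a = 1.951, b = 1.000.
sin(ω/2) = (a − b)/(a + b) = 0.9507/2.951 = 0.3222, so ω = 2 arcsin(0.3222) ≈ 37.6°.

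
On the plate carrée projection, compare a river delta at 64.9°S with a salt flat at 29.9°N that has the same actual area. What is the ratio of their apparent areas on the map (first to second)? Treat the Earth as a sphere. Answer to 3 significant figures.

2.04

Plate carrée maps x = Rλ, y = Rφ. The meridian scale is h = 1 and the parallel scale is k = 1/cos φ = sec φ.
Areal scale at 64.9°: h·k = 1.000 × 2.357 = 2.357.
Areal scale at 29.9°: h·k = 1.000 × 1.154 = 1.154.
Ratio = 2.357/1.154 ≈ 2.04.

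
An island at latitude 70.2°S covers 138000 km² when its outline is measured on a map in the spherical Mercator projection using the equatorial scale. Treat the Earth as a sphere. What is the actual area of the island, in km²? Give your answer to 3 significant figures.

15800 km²

For Mercator, h = k = sec φ (a conformal cylindrical projection has a single point scale, 1/cos φ).
Areal scale = k² = sec²φ = 1/cos²(70.2°) = 1/0.3387² = 8.715.
True area = apparent / (areal scale) = 138000 / 8.715 ≈ 15800 km².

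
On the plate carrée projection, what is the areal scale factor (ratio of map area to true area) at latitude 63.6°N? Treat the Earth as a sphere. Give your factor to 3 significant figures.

Plate carrée maps x = Rλ, y = Rφ. The meridian scale is h = 1 and the parallel scale is k = 1/cos φ = sec φ.
Areal scale = h·k = 1 × sec φ; at 63.6°, h = 1.000, k = 2.249, so h·k = 2.249.

2.25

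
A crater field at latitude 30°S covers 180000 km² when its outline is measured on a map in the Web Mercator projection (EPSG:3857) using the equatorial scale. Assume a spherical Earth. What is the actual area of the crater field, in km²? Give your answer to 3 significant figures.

Mercator is conformal, so the point scale is isotropic: h = k = sec φ = 1/cos φ.
Areal scale = k² = sec²φ = 1/cos²(30°) = 1/0.8660² = 1.333.
True area = apparent / (areal scale) = 180000 / 1.333 ≈ 135000 km².

135000 km²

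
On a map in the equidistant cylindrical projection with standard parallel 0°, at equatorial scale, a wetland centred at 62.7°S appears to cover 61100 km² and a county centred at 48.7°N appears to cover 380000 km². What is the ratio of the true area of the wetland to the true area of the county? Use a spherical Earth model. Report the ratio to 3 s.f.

0.112

On the plate carrée, areal scale = h·k = 1 × sec φ, so true area = apparent × cos φ.
True area of wetland: 61100 × cos(62.7°) = 61100 × 0.4586 = 28020 km².
True area of county: 380000 × cos(48.7°) = 380000 × 0.6600 = 250800 km².
Ratio = 28020 / 250800 ≈ 0.112.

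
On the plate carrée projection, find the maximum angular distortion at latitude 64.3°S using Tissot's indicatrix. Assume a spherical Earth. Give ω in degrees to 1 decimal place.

46.5°

In the plate carrée (x = Rλ, y = Rφ), meridians are true-scale (h = 1) and parallels are stretched by k = sec φ.
At 64.3°: h = 1.000, k = 2.306; principal scales a = 2.306, b = 1.000.
sin(ω/2) = (a − b)/(a + b) = 1.306/3.306 = 0.3950, so ω = 2 arcsin(0.3950) ≈ 46.5°.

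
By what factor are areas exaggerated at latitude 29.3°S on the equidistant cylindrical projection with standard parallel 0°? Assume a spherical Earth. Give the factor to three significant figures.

1.15

For the equirectangular projection with φ₀ = 0 (plate carrée), h = 1 along meridians and k = sec φ along parallels.
Areal scale = h·k = 1 × sec φ; at 29.3°, h = 1.000, k = 1.147, so h·k = 1.147.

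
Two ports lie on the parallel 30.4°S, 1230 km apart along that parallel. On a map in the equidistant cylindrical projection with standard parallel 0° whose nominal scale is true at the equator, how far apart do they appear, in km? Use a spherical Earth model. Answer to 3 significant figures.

For the equirectangular projection with φ₀ = 0 (plate carrée), h = 1 along meridians and k = sec φ along parallels.
Along the parallel, k = sec 30.4° = 1/0.8625 = 1.159.
Map distance = 1230 × 1.159 ≈ 1430 km.

1430 km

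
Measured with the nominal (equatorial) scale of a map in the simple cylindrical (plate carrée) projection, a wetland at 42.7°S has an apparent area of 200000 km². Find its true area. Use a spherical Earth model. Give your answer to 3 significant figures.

Plate carrée maps x = Rλ, y = Rφ. The meridian scale is h = 1 and the parallel scale is k = 1/cos φ = sec φ.
Areal scale = h·k = 1 × sec φ; at 42.7°, h = 1.000, k = 1.361, so h·k = 1.361.
True area = apparent / (areal scale) = 200000 / 1.361 ≈ 147000 km².

147000 km²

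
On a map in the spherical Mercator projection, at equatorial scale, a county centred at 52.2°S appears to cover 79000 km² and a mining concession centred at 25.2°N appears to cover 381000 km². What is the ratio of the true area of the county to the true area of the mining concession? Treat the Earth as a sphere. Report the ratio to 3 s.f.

0.0951

On Mercator the areal scale is sec²φ, so true area = apparent × cos²φ.
True area of county: 79000 × cos²(52.2°) = 79000 × 0.3757 = 29680 km².
True area of mining concession: 381000 × cos²(25.2°) = 381000 × 0.8187 = 311900 km².
Ratio = 29680 / 311900 ≈ 0.0951.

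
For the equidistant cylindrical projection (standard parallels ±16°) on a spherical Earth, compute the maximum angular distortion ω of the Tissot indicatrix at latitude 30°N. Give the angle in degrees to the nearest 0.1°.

With standard parallel φ₀ = 16°, the equirectangular projection gives x = Rλ cos φ₀, y = Rφ, so h = 1 and k = cos 16° / cos φ.
At 30°: h = 1.000, k = 1.110; principal scales a = 1.110, b = 1.000.
sin(ω/2) = (a − b)/(a + b) = 0.1100/2.110 = 0.05212, so ω = 2 arcsin(0.05212) ≈ 6.0°.

6.0°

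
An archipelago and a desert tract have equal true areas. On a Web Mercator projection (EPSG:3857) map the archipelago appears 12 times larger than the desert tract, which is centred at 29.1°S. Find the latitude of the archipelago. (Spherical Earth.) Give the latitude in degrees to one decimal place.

Mercator areal scale is sec²φ, so apparent-area ratio = sec²φ₁ / sec²φ₂ = cos²φ₂ / cos²φ₁.
cos²φ₂ / cos²φ₁ = 12  ⇒  cos φ₁ = cos 29.1° / √12 = 0.8738/3.464 = 0.2522.
φ₁ = arccos(0.2522) ≈ 75.4°.

75.4°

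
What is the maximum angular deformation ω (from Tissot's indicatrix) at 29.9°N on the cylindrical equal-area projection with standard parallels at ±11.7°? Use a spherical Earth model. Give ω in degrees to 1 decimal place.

13.9°

A cylindrical equal-area projection with standard parallel φ₀ has meridian scale h = cos φ / cos φ₀ and parallel scale k = cos φ₀ / cos φ (so areas are preserved, h·k = 1).
At 29.9°: h = 0.8853, k = 1.130; principal scales a = 1.130, b = 0.8853.
sin(ω/2) = (a − b)/(a + b) = 0.2443/2.015 = 0.1212, so ω = 2 arcsin(0.1212) ≈ 13.9°.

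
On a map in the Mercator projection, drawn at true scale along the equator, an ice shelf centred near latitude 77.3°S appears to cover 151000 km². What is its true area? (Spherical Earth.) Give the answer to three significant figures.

7300 km²

Mercator is conformal, so the point scale is isotropic: h = k = sec φ = 1/cos φ.
Areal scale = k² = sec²φ = 1/cos²(77.3°) = 1/0.2198² = 20.69.
True area = apparent / (areal scale) = 151000 / 20.69 ≈ 7300 km².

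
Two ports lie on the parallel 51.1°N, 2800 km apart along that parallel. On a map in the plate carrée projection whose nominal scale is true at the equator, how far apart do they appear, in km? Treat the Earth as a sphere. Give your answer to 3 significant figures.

Plate carrée maps x = Rλ, y = Rφ. The meridian scale is h = 1 and the parallel scale is k = 1/cos φ = sec φ.
Along the parallel, k = sec 51.1° = 1/0.6280 = 1.592.
Map distance = 2800 × 1.592 ≈ 4460 km.

4460 km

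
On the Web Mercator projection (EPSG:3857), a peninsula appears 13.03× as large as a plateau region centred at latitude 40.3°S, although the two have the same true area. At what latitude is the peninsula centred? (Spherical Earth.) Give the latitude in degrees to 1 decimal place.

For equal true areas on Mercator, apparent areas scale as sec²φ, so the ratio is cos²φ₂ / cos²φ₁.
cos²φ₂ / cos²φ₁ = 13.03  ⇒  cos φ₁ = cos 40.3° / √13.03 = 0.7627/3.610 = 0.2113.
φ₁ = arccos(0.2113) ≈ 77.8°.

77.8°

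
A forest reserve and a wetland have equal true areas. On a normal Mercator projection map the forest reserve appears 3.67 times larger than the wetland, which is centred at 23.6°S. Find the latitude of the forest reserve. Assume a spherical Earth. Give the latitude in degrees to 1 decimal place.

61.4°

Mercator areal scale is sec²φ, so apparent-area ratio = sec²φ₁ / sec²φ₂ = cos²φ₂ / cos²φ₁.
cos²φ₂ / cos²φ₁ = 3.67  ⇒  cos φ₁ = cos 23.6° / √3.67 = 0.9164/1.916 = 0.4783.
φ₁ = arccos(0.4783) ≈ 61.4°.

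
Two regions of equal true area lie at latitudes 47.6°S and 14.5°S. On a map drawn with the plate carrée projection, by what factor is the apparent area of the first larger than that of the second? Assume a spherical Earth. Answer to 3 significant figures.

Plate carrée maps x = Rλ, y = Rφ. The meridian scale is h = 1 and the parallel scale is k = 1/cos φ = sec φ.
Areal scale at 47.6°: h·k = 1.000 × 1.483 = 1.483.
Areal scale at 14.5°: h·k = 1.000 × 1.033 = 1.033.
Ratio = 1.483/1.033 ≈ 1.44.

1.44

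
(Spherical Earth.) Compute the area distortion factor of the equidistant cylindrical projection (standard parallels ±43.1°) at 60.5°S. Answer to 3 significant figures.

1.48

With standard parallel φ₀ = 43.1°, the equirectangular projection gives x = Rλ cos φ₀, y = Rφ, so h = 1 and k = cos 43.1° / cos φ.
Areal scale = h·k = 1 × cos φ₀ / cos φ; at 60.5°, h = 1.000, k = 1.483, so h·k = 1.483.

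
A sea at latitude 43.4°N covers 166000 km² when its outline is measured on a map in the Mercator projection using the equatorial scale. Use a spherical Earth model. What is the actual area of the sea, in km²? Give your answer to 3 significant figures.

For Mercator, h = k = sec φ (a conformal cylindrical projection has a single point scale, 1/cos φ).
Areal scale = k² = sec²φ = 1/cos²(43.4°) = 1/0.7266² = 1.894.
True area = apparent / (areal scale) = 166000 / 1.894 ≈ 87600 km².

87600 km²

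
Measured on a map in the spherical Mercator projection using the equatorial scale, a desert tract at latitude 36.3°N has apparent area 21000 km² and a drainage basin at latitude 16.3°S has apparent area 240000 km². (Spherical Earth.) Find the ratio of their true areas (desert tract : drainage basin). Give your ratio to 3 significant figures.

0.0617

Mercator's areal exaggeration is sec²φ; hence true area = (apparent area) · cos²φ.
True area of desert tract: 21000 × cos²(36.3°) = 21000 × 0.6495 = 13640 km².
True area of drainage basin: 240000 × cos²(16.3°) = 240000 × 0.9212 = 221100 km².
Ratio = 13640 / 221100 ≈ 0.0617.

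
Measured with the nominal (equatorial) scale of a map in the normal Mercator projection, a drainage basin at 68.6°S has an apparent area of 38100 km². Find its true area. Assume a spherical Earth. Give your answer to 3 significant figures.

The Mercator projection is conformal; its linear scale factor is the same in every direction and equals sec φ = 1/cos φ.
Areal scale = k² = sec²φ = 1/cos²(68.6°) = 1/0.3649² = 7.511.
True area = apparent / (areal scale) = 38100 / 7.511 ≈ 5070 km².

5070 km²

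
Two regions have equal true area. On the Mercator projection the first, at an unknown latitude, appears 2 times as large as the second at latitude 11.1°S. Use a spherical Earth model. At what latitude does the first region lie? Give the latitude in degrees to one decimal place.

Mercator areal scale is sec²φ, so apparent-area ratio = sec²φ₁ / sec²φ₂ = cos²φ₂ / cos²φ₁.
cos²φ₂ / cos²φ₁ = 2  ⇒  cos φ₁ = cos 11.1° / √2 = 0.9813/1.414 = 0.6939.
φ₁ = arccos(0.6939) ≈ 46.1°.

46.1°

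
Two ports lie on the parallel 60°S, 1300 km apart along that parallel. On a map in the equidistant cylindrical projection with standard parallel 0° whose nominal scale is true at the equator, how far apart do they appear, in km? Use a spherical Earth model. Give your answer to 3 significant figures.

In the plate carrée (x = Rλ, y = Rφ), meridians are true-scale (h = 1) and parallels are stretched by k = sec φ.
Along the parallel, k = sec 60° = 1/0.5000 = 2.000.
Map distance = 1300 × 2.000 ≈ 2600 km.

2600 km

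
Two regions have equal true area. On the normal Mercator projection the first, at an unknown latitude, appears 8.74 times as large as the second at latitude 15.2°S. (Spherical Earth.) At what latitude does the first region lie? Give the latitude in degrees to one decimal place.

70.9°

For equal true areas on Mercator, apparent areas scale as sec²φ, so the ratio is cos²φ₂ / cos²φ₁.
cos²φ₂ / cos²φ₁ = 8.74  ⇒  cos φ₁ = cos 15.2° / √8.74 = 0.9650/2.956 = 0.3264.
φ₁ = arccos(0.3264) ≈ 70.9°.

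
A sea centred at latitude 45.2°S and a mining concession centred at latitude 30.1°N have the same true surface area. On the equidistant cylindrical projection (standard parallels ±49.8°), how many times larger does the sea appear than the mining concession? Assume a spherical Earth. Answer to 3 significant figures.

1.23

The equidistant cylindrical projection with φ₀ = 49.8° has h = 1 (meridians true) and k = cos φ₀ / cos φ along parallels.
Areal scale at 45.2°: h·k = 1.000 × 0.9160 = 0.9160.
Areal scale at 30.1°: h·k = 1.000 × 0.7461 = 0.7461.
Ratio = 0.9160/0.7461 ≈ 1.23.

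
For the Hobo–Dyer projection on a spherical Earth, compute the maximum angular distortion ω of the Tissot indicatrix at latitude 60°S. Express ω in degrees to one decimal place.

51.1°

Hobo–Dyer is a cylindrical equal-area projection with standard parallels at ±37.5°. For cylindrical equal-area with standard parallel φ₀, h = cos φ / cos φ₀ and k = cos φ₀ / cos φ, so h·k = 1.
At 60°: h = 0.6302, k = 1.587; principal scales a = 1.587, b = 0.6302.
sin(ω/2) = (a − b)/(a + b) = 0.9565/2.217 = 0.4314, so ω = 2 arcsin(0.4314) ≈ 51.1°.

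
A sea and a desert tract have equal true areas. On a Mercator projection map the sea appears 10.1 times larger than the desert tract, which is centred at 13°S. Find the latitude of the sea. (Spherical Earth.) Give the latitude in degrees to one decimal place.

72.1°

For equal true areas on Mercator, apparent areas scale as sec²φ, so the ratio is cos²φ₂ / cos²φ₁.
cos²φ₂ / cos²φ₁ = 10.1  ⇒  cos φ₁ = cos 13° / √10.1 = 0.9744/3.178 = 0.3066.
φ₁ = arccos(0.3066) ≈ 72.1°.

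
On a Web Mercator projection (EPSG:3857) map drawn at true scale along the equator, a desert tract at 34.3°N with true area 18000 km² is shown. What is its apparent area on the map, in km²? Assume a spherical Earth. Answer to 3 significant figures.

For Mercator, h = k = sec φ (a conformal cylindrical projection has a single point scale, 1/cos φ).
Areal scale = k² = sec²φ = 1/cos²(34.3°) = 1/0.8261² = 1.465.
Apparent area = 18000 × 1.465 ≈ 26400 km².

26400 km²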